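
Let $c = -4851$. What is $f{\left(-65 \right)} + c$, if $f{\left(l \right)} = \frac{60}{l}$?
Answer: $- \frac{63075}{13} \approx -4851.9$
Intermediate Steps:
$f{\left(-65 \right)} + c = \frac{60}{-65} - 4851 = 60 \left(- \frac{1}{65}\right) - 4851 = - \frac{12}{13} - 4851 = - \frac{63075}{13}$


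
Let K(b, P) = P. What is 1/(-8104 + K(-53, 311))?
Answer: -1/7793 ≈ -0.00012832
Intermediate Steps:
1/(-8104 + K(-53, 311)) = 1/(-8104 + 311) = 1/(-7793) = -1/7793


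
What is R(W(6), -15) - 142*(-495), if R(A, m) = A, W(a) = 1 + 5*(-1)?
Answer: 70286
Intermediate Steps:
W(a) = -4 (W(a) = 1 - 5 = -4)
R(W(6), -15) - 142*(-495) = -4 - 142*(-495) = -4 + 70290 = 70286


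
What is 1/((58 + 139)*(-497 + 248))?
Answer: -1/49053 ≈ -2.0386e-5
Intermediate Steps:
1/((58 + 139)*(-497 + 248)) = 1/(197*(-249)) = 1/(-49053) = -1/49053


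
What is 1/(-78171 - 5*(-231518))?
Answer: 1/1079419 ≈ 9.2642e-7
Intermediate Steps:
1/(-78171 - 5*(-231518)) = 1/(-78171 + 1157590) = 1/1079419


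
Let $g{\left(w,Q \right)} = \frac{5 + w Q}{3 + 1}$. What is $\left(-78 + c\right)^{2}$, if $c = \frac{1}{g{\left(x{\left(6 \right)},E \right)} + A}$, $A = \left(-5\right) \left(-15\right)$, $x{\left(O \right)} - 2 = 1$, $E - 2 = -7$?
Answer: $\frac{127870864}{21025} \approx 6081.9$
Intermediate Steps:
$E = -5$ ($E = 2 - 7 = -5$)
$x{\left(O \right)} = 3$ ($x{\left(O \right)} = 2 + 1 = 3$)
$A = 75$
$g{\left(w,Q \right)} = \frac{5}{4} + \frac{Q w}{4}$ ($g{\left(w,Q \right)} = \frac{5 + Q w}{4} = \left(5 + Q w\right) \frac{1}{4} = \frac{5}{4} + \frac{Q w}{4}$)
$c = \frac{2}{145}$ ($c = \frac{1}{\left(\frac{5}{4} + \frac{1}{4} \left(-5\right) 3\right) + 75} = \frac{1}{\left(\frac{5}{4} - \frac{15}{4}\right) + 75} = \frac{1}{- \frac{5}{2} + 75} = \frac{1}{\frac{145}{2}} = \frac{2}{145} \approx 0.013793$)
$\left(-78 + c\right)^{2} = \left(-78 + \frac{2}{145}\right)^{2} = \left(- \frac{11308}{145}\right)^{2} = \frac{127870864}{21025}$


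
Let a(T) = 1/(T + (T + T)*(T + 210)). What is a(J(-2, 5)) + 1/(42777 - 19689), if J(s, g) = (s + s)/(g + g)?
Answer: -286499/48507888 ≈ -0.0059062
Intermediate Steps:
J(s, g) = s/g (J(s, g) = (2*s)/((2*g)) = (2*s)*(1/(2*g)) = s/g)
a(T) = 1/(T + 2*T*(210 + T)) (a(T) = 1/(T + (2*T)*(210 + T)) = 1/(T + 2*T*(210 + T)))
a(J(-2, 5)) + 1/(42777 - 19689) = 1/(((-2/5))*(421 + 2*(-2/5))) + 1/(42777 - 19689) = 1/(((-2*1/5))*(421 + 2*(-2*1/5))) + 1/23088 = 1/((-2/5)*(421 + 2*(-2/5))) + 1/23088 = -5/(2*(421 - 4/5)) + 1/23088 = -5/(2*2101/5) + 1/23088 = -5/2*5/2101 + 1/23088 = -25/4202 + 1/23088 = -286499/48507888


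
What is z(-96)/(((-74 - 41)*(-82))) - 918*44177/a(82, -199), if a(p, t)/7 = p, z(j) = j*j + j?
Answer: -66624315/943 ≈ -70652.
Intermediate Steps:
z(j) = j + j² (z(j) = j² + j = j + j²)
a(p, t) = 7*p
z(-96)/(((-74 - 41)*(-82))) - 918*44177/a(82, -199) = (-96*(1 - 96))/(((-74 - 41)*(-82))) - 918/((7*82)/44177) = (-96*(-95))/((-115*(-82))) - 918/(574*(1/44177)) = 9120/9430 - 918/82/6311 = 9120*(1/9430) - 918*6311/82 = 912/943 - 2896749/41 = -66624315/943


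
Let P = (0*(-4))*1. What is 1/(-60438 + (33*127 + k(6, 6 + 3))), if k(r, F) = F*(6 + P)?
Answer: -1/56193 ≈ -1.7796e-5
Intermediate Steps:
P = 0 (P = 0*1 = 0)
k(r, F) = 6*F (k(r, F) = F*(6 + 0) = F*6 = 6*F)
1/(-60438 + (33*127 + k(6, 6 + 3))) = 1/(-60438 + (33*127 + 6*(6 + 3))) = 1/(-60438 + (4191 + 6*9)) = 1/(-60438 + (4191 + 54)) = 1/(-60438 + 4245) = 1/(-56193) = -1/56193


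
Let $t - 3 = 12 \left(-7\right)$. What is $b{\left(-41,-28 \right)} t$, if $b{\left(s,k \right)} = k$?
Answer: $2268$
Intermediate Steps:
$t = -81$ ($t = 3 + 12 \left(-7\right) = 3 - 84 = -81$)
$b{\left(-41,-28 \right)} t = \left(-28\right) \left(-81\right) = 2268$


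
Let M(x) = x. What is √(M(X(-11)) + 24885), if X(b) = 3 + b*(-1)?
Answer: √24899 ≈ 157.79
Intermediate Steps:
X(b) = 3 - b
√(M(X(-11)) + 24885) = √((3 - 1*(-11)) + 24885) = √((3 + 11) + 24885) = √(14 + 24885) = √24899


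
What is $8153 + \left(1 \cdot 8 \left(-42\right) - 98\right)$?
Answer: $7719$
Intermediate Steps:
$8153 + \left(1 \cdot 8 \left(-42\right) - 98\right) = 8153 + \left(8 \left(-42\right) - 98\right) = 8153 - 434 = 7719$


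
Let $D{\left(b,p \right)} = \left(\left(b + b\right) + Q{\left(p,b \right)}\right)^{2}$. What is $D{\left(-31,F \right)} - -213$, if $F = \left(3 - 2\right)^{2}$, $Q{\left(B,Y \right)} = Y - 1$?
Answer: $9049$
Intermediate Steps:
$Q{\left(B,Y \right)} = -1 + Y$
$F = 1$ ($F = 1^{2} = 1$)
$D{\left(b,p \right)} = \left(-1 + 3 b\right)^{2}$ ($D{\left(b,p \right)} = \left(\left(b + b\right) + \left(-1 + b\right)\right)^{2} = \left(2 b + \left(-1 + b\right)\right)^{2} = \left(-1 + 3 b\right)^{2}$)
$D{\left(-31,F \right)} - -213 = \left(-1 + 3 \left(-31\right)\right)^{2} - -213 = \left(-1 - 93\right)^{2} + \left(-1963 + 2176\right) = \left(-94\right)^{2} + 213 = 8836 + 213 = 9049$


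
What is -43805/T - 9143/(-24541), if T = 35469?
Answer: -750725438/870444729 ≈ -0.86246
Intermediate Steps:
-43805/T - 9143/(-24541) = -43805/35469 - 9143/(-24541) = -43805*1/35469 - 9143*(-1/24541) = -43805/35469 + 9143/24541 = -750725438/870444729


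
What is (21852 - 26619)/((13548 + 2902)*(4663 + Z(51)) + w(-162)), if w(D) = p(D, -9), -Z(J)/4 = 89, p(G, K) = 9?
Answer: -4767/70850159 ≈ -6.7283e-5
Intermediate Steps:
Z(J) = -356 (Z(J) = -4*89 = -356)
w(D) = 9
(21852 - 26619)/((13548 + 2902)*(4663 + Z(51)) + w(-162)) = (21852 - 26619)/((13548 + 2902)*(4663 - 356) + 9) = -4767/(16450*4307 + 9) = -4767/(70850150 + 9) = -4767/70850159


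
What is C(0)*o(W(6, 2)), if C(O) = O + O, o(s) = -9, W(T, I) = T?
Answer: 0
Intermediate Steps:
C(O) = 2*O
C(0)*o(W(6, 2)) = (2*0)*(-9) = 0*(-9) = 0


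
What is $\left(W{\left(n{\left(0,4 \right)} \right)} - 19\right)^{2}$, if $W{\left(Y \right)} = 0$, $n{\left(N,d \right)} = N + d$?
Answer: $361$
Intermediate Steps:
$\left(W{\left(n{\left(0,4 \right)} \right)} - 19\right)^{2} = \left(0 - 19\right)^{2} = \left(-19\right)^{2} = 361$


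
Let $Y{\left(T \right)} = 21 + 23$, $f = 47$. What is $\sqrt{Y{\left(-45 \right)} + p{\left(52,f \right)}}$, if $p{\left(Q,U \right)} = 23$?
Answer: $\sqrt{67} \approx 8.1853$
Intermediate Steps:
$Y{\left(T \right)} = 44$
$\sqrt{Y{\left(-45 \right)} + p{\left(52,f \right)}} = \sqrt{44 + 23} = \sqrt{67}$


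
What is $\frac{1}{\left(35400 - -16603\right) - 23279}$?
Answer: $\frac{1}{28724} \approx 3.4814 \cdot 10^{-5}$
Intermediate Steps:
$\frac{1}{\left(35400 - -16603\right) - 23279} = \frac{1}{\left(35400 + 16603\right) - 23279} = \frac{1}{52003 - 23279} = \frac{1}{28724}$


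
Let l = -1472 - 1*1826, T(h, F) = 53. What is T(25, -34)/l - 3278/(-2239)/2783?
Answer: -29039947/1868208166 ≈ -0.015544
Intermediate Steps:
l = -3298 (l = -1472 - 1826 = -3298)
T(25, -34)/l - 3278/(-2239)/2783 = 53/(-3298) - 3278/(-2239)/2783 = 53*(-1/3298) - 3278*(-1/2239)*(1/2783) = -53/3298 + (3278/2239)*(1/2783) = -53/3298 + 298/566467 = -29039947/1868208166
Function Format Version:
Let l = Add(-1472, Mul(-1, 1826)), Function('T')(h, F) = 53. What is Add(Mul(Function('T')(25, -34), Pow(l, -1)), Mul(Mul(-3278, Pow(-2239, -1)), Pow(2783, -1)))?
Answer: Rational(-29039947, 1868208166) ≈ -0.015544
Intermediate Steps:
l = -3298 (l = Add(-1472, -1826) = -3298)
Add(Mul(Function('T')(25, -34), Pow(l, -1)), Mul(Mul(-3278, Pow(-2239, -1)), Pow(2783, -1))) = Add(Mul(53, Pow(-3298, -1)), Mul(Mul(-3278, Pow(-2239, -1)), Pow(2783, -1))) = Add(Mul(53, Rational(-1, 3298)), Mul(Mul(-3278, Rational(-1, 2239)), Rational(1, 2783))) = Add(Rational(-53, 3298), Mul(Rational(3278, 2239), Rational(1, 2783))) = Add(Rational(-53, 3298), Rational(298, 566467)) = Rational(-29039947, 1868208166)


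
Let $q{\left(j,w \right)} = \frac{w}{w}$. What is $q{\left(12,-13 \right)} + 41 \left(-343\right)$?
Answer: $-14062$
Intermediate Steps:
$q{\left(j,w \right)} = 1$
$q{\left(12,-13 \right)} + 41 \left(-343\right) = 1 + 41 \left(-343\right) = 1 - 14063 = -14062$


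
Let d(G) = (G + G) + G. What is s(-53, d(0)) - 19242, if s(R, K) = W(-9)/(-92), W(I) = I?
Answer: -1770255/92 ≈ -19242.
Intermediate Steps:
d(G) = 3*G (d(G) = 2*G + G = 3*G)
s(R, K) = 9/92 (s(R, K) = -9/(-92) = -9*(-1/92) = 9/92)
s(-53, d(0)) - 19242 = 9/92 - 19242 = -1770255/92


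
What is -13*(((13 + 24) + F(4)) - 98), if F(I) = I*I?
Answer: 585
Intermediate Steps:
F(I) = I²
-13*(((13 + 24) + F(4)) - 98) = -13*(((13 + 24) + 4²) - 98) = -13*((37 + 16) - 98) = -13*(53 - 98) = -13*(-45) = 585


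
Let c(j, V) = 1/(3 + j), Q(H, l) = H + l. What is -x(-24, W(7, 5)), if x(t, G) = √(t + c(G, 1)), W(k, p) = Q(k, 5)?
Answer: -I*√5385/15 ≈ -4.8922*I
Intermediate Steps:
W(k, p) = 5 + k (W(k, p) = k + 5 = 5 + k)
x(t, G) = √(t + 1/(3 + G))
-x(-24, W(7, 5)) = -√((1 - 24*(3 + (5 + 7)))/(3 + (5 + 7))) = -√((1 - 24*(3 + 12))/(3 + 12)) = -√((1 - 24*15)/15) = -√((1 - 360)/15) = -√((1/15)*(-359)) = -√(-359/15) = -I*√5385/15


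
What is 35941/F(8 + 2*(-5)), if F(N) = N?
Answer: -35941/2 ≈ -17971.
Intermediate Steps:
35941/F(8 + 2*(-5)) = 35941/(8 + 2*(-5)) = 35941/(8 - 10) = 35941/(-2) = 35941*(-½) = -35941/2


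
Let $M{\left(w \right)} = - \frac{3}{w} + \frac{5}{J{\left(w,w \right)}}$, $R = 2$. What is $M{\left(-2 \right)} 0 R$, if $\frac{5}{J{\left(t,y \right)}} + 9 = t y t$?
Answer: $0$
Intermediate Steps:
$J{\left(t,y \right)} = \frac{5}{-9 + y t^{2}}$ ($J{\left(t,y \right)} = \frac{5}{-9 + t y t} = \frac{5}{-9 + y t^{2}}$)
$M{\left(w \right)} = -9 + w^{3} - \frac{3}{w}$ ($M{\left(w \right)} = - \frac{3}{w} + \frac{5}{5 \frac{1}{-9 + w w^{2}}} = - \frac{3}{w} + \frac{5}{5 \frac{1}{-9 + w^{3}}} = - \frac{3}{w} + 5 \left(- \frac{9}{5} + \frac{w^{3}}{5}\right) = - \frac{3}{w} + \left(-9 + w^{3}\right) = -9 + w^{3} - \frac{3}{w}$)
$M{\left(-2 \right)} 0 R = \left(-9 + \left(-2\right)^{3} - \frac{3}{-2}\right) 0 \cdot 2 = \left(-9 - 8 - - \frac{3}{2}\right) 0 = \left(-9 - 8 + \frac{3}{2}\right) 0 = \left(- \frac{31}{2}\right) 0 = 0$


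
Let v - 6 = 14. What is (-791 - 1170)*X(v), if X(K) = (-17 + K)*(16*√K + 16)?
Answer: -94128 - 188256*√5 ≈ -5.1508e+5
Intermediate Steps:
v = 20 (v = 6 + 14 = 20)
X(K) = (-17 + K)*(16 + 16*√K)
(-791 - 1170)*X(v) = (-791 - 1170)*(-272 - 544*√5 + 16*20 + 16*20^(3/2)) = -1961*(-272 - 544*√5 + 320 + 16*(40*√5)) = -1961*(-272 - 544*√5 + 320 + 640*√5) = -1961*(48 + 96*√5) = -94128 - 188256*√5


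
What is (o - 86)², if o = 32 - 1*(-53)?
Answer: 1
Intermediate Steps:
o = 85 (o = 32 + 53 = 85)
(o - 86)² = (85 - 86)² = (-1)² = 1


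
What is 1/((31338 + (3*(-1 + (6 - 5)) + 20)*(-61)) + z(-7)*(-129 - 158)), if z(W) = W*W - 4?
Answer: 1/17203 ≈ 5.8129e-5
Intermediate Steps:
z(W) = -4 + W² (z(W) = W² - 4 = -4 + W²)
1/((31338 + (3*(-1 + (6 - 5)) + 20)*(-61)) + z(-7)*(-129 - 158)) = 1/((31338 + (3*(-1 + (6 - 5)) + 20)*(-61)) + (-4 + (-7)²)*(-129 - 158)) = 1/((31338 + (3*(-1 + 1) + 20)*(-61)) + (-4 + 49)*(-287)) = 1/((31338 + (3*0 + 20)*(-61)) + 45*(-287)) = 1/((31338 + (0 + 20)*(-61)) - 12915) = 1/((31338 + 20*(-61)) - 12915) = 1/((31338 - 1220) - 12915) = 1/(30118 - 12915) = 1/17203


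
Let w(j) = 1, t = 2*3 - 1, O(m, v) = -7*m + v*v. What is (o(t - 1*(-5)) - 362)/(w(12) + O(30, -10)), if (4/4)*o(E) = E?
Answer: 352/109 ≈ 3.2294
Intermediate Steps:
O(m, v) = v**2 - 7*m (O(m, v) = -7*m + v**2 = v**2 - 7*m)
t = 5 (t = 6 - 1 = 5)
o(E) = E
(o(t - 1*(-5)) - 362)/(w(12) + O(30, -10)) = ((5 - 1*(-5)) - 362)/(1 + ((-10)**2 - 7*30)) = ((5 + 5) - 362)/(1 + (100 - 210)) = (10 - 362)/(1 - 110) = -352/(-109) = -352*(-1/109) = 352/109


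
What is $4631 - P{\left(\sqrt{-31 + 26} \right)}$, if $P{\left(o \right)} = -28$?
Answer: $4659$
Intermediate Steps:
$4631 - P{\left(\sqrt{-31 + 26} \right)} = 4631 - -28 = 4631 + 28 = 4659$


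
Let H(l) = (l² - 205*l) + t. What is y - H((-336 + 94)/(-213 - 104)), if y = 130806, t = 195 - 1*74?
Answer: 13148072771/100489 ≈ 1.3084e+5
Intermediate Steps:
t = 121 (t = 195 - 74 = 121)
H(l) = 121 + l² - 205*l (H(l) = (l² - 205*l) + 121 = 121 + l² - 205*l)
y - H((-336 + 94)/(-213 - 104)) = 130806 - (121 + ((-336 + 94)/(-213 - 104))² - 205*(-336 + 94)/(-213 - 104)) = 130806 - (121 + (-242/(-317))² - (-49610)/(-317)) = 130806 - (121 + (-242*(-1/317))² - (-49610)*(-1)/317) = 130806 - (121 + (242/317)² - 205*242/317) = 130806 - (121 + 58564/100489 - 49610/317) = 130806 - 1*(-3508637/100489) = 130806 + 3508637/100489 = 13148072771/100489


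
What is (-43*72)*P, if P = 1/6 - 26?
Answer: 79980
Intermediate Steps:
P = -155/6 (P = ⅙ - 26 = -155/6 ≈ -25.833)
(-43*72)*P = -43*72*(-155/6) = -3096*(-155/6) = 79980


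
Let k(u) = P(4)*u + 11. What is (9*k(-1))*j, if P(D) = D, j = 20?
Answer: 1260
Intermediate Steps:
k(u) = 11 + 4*u (k(u) = 4*u + 11 = 11 + 4*u)
(9*k(-1))*j = (9*(11 + 4*(-1)))*20 = (9*(11 - 4))*20 = (9*7)*20 = 63*20 = 1260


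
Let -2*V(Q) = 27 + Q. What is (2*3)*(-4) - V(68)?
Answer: 47/2 ≈ 23.500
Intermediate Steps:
V(Q) = -27/2 - Q/2 (V(Q) = -(27 + Q)/2 = -27/2 - Q/2)
(2*3)*(-4) - V(68) = (2*3)*(-4) - (-27/2 - ½*68) = 6*(-4) - (-27/2 - 34) = -24 - 1*(-95/2) = -24 + 95/2 = 47/2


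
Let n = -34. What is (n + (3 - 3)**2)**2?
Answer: 1156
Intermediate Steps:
(n + (3 - 3)**2)**2 = (-34 + (3 - 3)**2)**2 = (-34 + 0**2)**2 = (-34 + 0)**2 = (-34)**2 = 1156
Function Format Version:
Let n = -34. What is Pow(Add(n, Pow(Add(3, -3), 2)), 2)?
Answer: 1156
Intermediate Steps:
Pow(Add(n, Pow(Add(3, -3), 2)), 2) = Pow(Add(-34, Pow(Add(3, -3), 2)), 2) = Pow(Add(-34, Pow(0, 2)), 2) = Pow(Add(-34, 0), 2) = Pow(-34, 2) = 1156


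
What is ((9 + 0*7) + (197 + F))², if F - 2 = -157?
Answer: 2601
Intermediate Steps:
F = -155 (F = 2 - 157 = -155)
((9 + 0*7) + (197 + F))² = ((9 + 0*7) + (197 - 155))² = ((9 + 0) + 42)² = (9 + 42)² = 51² = 2601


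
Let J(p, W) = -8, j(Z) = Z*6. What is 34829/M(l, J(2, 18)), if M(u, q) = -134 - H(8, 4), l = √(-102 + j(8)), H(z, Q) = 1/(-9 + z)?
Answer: -34829/133 ≈ -261.87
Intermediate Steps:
j(Z) = 6*Z
l = 3*I*√6 (l = √(-102 + 6*8) = √(-102 + 48) = √(-54) = 3*I*√6 ≈ 7.3485*I)
M(u, q) = -133 (M(u, q) = -134 - 1/(-9 + 8) = -134 - 1/(-1) = -134 - 1*(-1) = -134 + 1 = -133)
34829/M(l, J(2, 18)) = 34829/(-133) = 34829*(-1/133) = -34829/133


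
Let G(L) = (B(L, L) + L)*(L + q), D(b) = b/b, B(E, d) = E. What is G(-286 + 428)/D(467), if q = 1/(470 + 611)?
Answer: 43594852/1081 ≈ 40328.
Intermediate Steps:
q = 1/1081 ≈ 0.00092507
D(b) = 1
G(L) = 2*L*(1/1081 + L) (G(L) = (L + L)*(L + 1/1081) = (2*L)*(1/1081 + L) = 2*L*(1/1081 + L))
G(-286 + 428)/D(467) = (2*(-286 + 428)*(1 + 1081*(-286 + 428))/1081)/1 = ((2/1081)*142*(1 + 1081*142))*1 = ((2/1081)*142*(1 + 153502))*1 = ((2/1081)*142*153503)*1 = (43594852/1081)*1 = 43594852/1081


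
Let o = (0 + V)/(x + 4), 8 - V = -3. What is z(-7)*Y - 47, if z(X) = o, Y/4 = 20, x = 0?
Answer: 173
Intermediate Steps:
Y = 80 (Y = 4*20 = 80)
V = 11 (V = 8 - 1*(-3) = 8 + 3 = 11)
o = 11/4 (o = (0 + 11)/(0 + 4) = 11/4 ≈ 2.7500)
z(X) = 11/4
z(-7)*Y - 47 = (11/4)*80 - 47 = 220 - 47 = 173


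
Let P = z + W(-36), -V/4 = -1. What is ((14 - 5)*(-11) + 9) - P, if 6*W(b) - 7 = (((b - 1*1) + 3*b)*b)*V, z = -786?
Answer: -16711/6 ≈ -2785.2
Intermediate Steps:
V = 4 (V = -4*(-1) = 4)
W(b) = 7/6 + 2*b*(-1 + 4*b)/3 (W(b) = 7/6 + ((((b - 1*1) + 3*b)*b)*4)/6 = 7/6 + ((((b - 1) + 3*b)*b)*4)/6 = 7/6 + ((((-1 + b) + 3*b)*b)*4)/6 = 7/6 + (((-1 + 4*b)*b)*4)/6 = 7/6 + ((b*(-1 + 4*b))*4)/6 = 7/6 + (4*b*(-1 + 4*b))/6 = 7/6 + 2*b*(-1 + 4*b)/3)
P = 16171/6 (P = -786 + (7/6 - ⅔*(-36) + (8/3)*(-36)²) = -786 + (7/6 + 24 + (8/3)*1296) = -786 + (7/6 + 24 + 3456) = -786 + 20887/6 = 16171/6 ≈ 2695.2)
((14 - 5)*(-11) + 9) - P = ((14 - 5)*(-11) + 9) - 1*16171/6 = (9*(-11) + 9) - 16171/6 = (-99 + 9) - 16171/6 = -90 - 16171/6 = -16711/6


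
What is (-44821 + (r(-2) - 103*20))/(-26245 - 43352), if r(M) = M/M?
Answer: 46880/69597 ≈ 0.67359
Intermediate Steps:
r(M) = 1
(-44821 + (r(-2) - 103*20))/(-26245 - 43352) = (-44821 + (1 - 103*20))/(-26245 - 43352) = (-44821 + (1 - 2060))/(-69597) = (-44821 - 2059)*(-1/69597) = -46880*(-1/69597) = 46880/69597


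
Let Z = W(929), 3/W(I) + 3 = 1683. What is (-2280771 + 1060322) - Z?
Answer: -683451441/560 ≈ -1.2204e+6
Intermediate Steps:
W(I) = 1/560 (W(I) = 3/(-3 + 1683) = 3/1680 = 3*(1/1680) = 1/560)
Z = 1/560 ≈ 0.0017857
(-2280771 + 1060322) - Z = (-2280771 + 1060322) - 1*1/560 = -1220449 - 1/560 = -683451441/560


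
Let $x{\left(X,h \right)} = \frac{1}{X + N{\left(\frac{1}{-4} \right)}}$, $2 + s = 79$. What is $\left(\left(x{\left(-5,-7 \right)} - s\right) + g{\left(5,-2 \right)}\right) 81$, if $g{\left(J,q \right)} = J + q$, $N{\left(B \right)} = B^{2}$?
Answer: $- \frac{474822}{79} \approx -6010.4$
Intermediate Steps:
$s = 77$ ($s = -2 + 79 = 77$)
$x{\left(X,h \right)} = \frac{1}{\frac{1}{16} + X}$ ($x{\left(X,h \right)} = \frac{1}{X + \left(\frac{1}{-4}\right)^{2}} = \frac{1}{X + \left(- \frac{1}{4}\right)^{2}} = \frac{1}{X + \frac{1}{16}} = \frac{1}{\frac{1}{16} + X}$)
$\left(\left(x{\left(-5,-7 \right)} - s\right) + g{\left(5,-2 \right)}\right) 81 = \left(\left(\frac{16}{1 + 16 \left(-5\right)} - 77\right) + \left(5 - 2\right)\right) 81 = \left(\left(\frac{16}{1 - 80} - 77\right) + 3\right) 81 = \left(\left(\frac{16}{-79} - 77\right) + 3\right) 81 = \left(\left(16 \left(- \frac{1}{79}\right) - 77\right) + 3\right) 81 = \left(\left(- \frac{16}{79} - 77\right) + 3\right) 81 = \left(- \frac{6099}{79} + 3\right) 81 = \left(- \frac{5862}{79}\right) 81 = - \frac{474822}{79}$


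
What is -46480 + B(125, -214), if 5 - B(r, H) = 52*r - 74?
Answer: -52901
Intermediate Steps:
B(r, H) = 79 - 52*r (B(r, H) = 5 - (52*r - 74) = 5 - (-74 + 52*r) = 5 + (74 - 52*r) = 79 - 52*r)
-46480 + B(125, -214) = -46480 + (79 - 52*125) = -46480 + (79 - 6500) = -46480 - 6421 = -52901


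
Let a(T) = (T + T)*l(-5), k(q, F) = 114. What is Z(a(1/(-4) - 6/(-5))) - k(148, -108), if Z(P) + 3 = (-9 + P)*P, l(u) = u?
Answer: 235/4 ≈ 58.750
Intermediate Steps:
a(T) = -10*T (a(T) = (T + T)*(-5) = (2*T)*(-5) = -10*T)
Z(P) = -3 + P*(-9 + P) (Z(P) = -3 + (-9 + P)*P = -3 + P*(-9 + P))
Z(a(1/(-4) - 6/(-5))) - k(148, -108) = (-3 + (-10*(1/(-4) - 6/(-5)))² - (-90)*(1/(-4) - 6/(-5))) - 1*114 = (-3 + (-10*(1*(-¼) - 6*(-⅕)))² - (-90)*(1*(-¼) - 6*(-⅕))) - 114 = (-3 + (-10*(-¼ + 6/5))² - (-90)*(-¼ + 6/5)) - 114 = (-3 + (-10*19/20)² - (-90)*19/20) - 114 = (-3 + (-19/2)² - 9*(-19/2)) - 114 = (-3 + 361/4 + 171/2) - 114 = 691/4 - 114 = 235/4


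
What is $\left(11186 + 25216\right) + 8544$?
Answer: $44946$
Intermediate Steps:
$\left(11186 + 25216\right) + 8544 = 36402 + 8544 = 44946$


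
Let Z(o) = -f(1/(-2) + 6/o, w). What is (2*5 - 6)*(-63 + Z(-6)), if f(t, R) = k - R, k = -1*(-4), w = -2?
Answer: -276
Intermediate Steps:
k = 4
f(t, R) = 4 - R
Z(o) = -6 (Z(o) = -(4 - 1*(-2)) = -(4 + 2) = -1*6 = -6)
(2*5 - 6)*(-63 + Z(-6)) = (2*5 - 6)*(-63 - 6) = (10 - 6)*(-69) = 4*(-69) = -276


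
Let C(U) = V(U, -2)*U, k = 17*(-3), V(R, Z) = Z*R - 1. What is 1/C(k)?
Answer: -1/5151 ≈ -0.00019414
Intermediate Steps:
V(R, Z) = -1 + R*Z (V(R, Z) = R*Z - 1 = -1 + R*Z)
k = -51
C(U) = U*(-1 - 2*U) (C(U) = (-1 + U*(-2))*U = (-1 - 2*U)*U = U*(-1 - 2*U))
1/C(k) = 1/(-51*(-1 - 2*(-51))) = 1/(-51*(-1 + 102)) = 1/(-51*101) = 1/(-5151) = -1/5151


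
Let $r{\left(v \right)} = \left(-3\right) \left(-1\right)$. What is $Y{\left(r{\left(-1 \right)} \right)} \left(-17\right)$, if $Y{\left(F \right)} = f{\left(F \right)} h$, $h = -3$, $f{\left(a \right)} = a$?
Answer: $153$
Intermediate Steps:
$r{\left(v \right)} = 3$
$Y{\left(F \right)} = - 3 F$ ($Y{\left(F \right)} = F \left(-3\right) = - 3 F$)
$Y{\left(r{\left(-1 \right)} \right)} \left(-17\right) = \left(-3\right) 3 \left(-17\right) = \left(-9\right) \left(-17\right) = 153$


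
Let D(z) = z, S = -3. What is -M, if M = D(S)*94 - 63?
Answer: 345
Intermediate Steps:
M = -345 (M = -3*94 - 63 = -282 - 63 = -345)
-M = -1*(-345) = 345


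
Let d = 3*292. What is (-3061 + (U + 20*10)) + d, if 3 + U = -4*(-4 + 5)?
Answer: -1992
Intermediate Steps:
d = 876
U = -7 (U = -3 - 4*(-4 + 5) = -3 - 4*1 = -3 - 4 = -7)
(-3061 + (U + 20*10)) + d = (-3061 + (-7 + 20*10)) + 876 = (-3061 + (-7 + 200)) + 876 = (-3061 + 193) + 876 = -2868 + 876 = -1992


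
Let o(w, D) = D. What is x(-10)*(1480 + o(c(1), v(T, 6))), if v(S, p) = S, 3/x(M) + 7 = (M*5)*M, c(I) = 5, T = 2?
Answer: 4446/493 ≈ 9.0182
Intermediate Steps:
x(M) = 3/(-7 + 5*M²) (x(M) = 3/(-7 + (M*5)*M) = 3/(-7 + (5*M)*M) = 3/(-7 + 5*M²))
x(-10)*(1480 + o(c(1), v(T, 6))) = (3/(-7 + 5*(-10)²))*(1480 + 2) = (3/(-7 + 5*100))*1482 = (3/(-7 + 500))*1482 = (3/493)*1482 = 4446/493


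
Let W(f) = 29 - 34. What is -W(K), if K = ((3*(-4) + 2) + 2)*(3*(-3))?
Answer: 5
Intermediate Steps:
K = 72 (K = ((-12 + 2) + 2)*(-9) = (-10 + 2)*(-9) = -8*(-9) = 72)
W(f) = -5
-W(K) = -1*(-5) = 5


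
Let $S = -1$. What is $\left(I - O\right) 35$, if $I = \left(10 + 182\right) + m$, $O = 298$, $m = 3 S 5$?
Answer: $-4235$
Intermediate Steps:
$m = -15$ ($m = 3 \left(-1\right) 5 = \left(-3\right) 5 = -15$)
$I = 177$ ($I = \left(10 + 182\right) - 15 = 192 - 15 = 177$)
$\left(I - O\right) 35 = \left(177 - 298\right) 35 = \left(-121\right) 35 = -4235$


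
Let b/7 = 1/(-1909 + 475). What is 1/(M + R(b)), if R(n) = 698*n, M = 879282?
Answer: 717/630442751 ≈ 1.1373e-6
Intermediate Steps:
b = -7/1434 (b = 7/(-1909 + 475) = 7/(-1434) = 7*(-1/1434) = -7/1434 ≈ -0.0048814)
1/(M + R(b)) = 1/(879282 + 698*(-7/1434)) = 1/(879282 - 2443/717) = 1/(630442751/717) = 717/630442751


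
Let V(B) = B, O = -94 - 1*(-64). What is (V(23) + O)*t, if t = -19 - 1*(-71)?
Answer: -364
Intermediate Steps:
O = -30 (O = -94 + 64 = -30)
t = 52 (t = -19 + 71 = 52)
(V(23) + O)*t = (23 - 30)*52 = -7*52 = -364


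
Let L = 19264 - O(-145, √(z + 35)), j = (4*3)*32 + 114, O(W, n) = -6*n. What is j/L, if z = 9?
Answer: 599592/23193757 - 747*√11/46387514 ≈ 0.025798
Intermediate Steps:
j = 498 (j = 12*32 + 114 = 384 + 114 = 498)
L = 19264 + 12*√11 (L = 19264 - (-6)*√(9 + 35) = 19264 - (-6)*√44 = 19264 - (-6)*2*√11 = 19264 - (-12)*√11 = 19264 + 12*√11 ≈ 19304.)
j/L = 498/(19264 + 12*√11)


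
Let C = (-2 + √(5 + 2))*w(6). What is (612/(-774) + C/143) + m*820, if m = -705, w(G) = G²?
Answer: -3554744858/6149 + 36*√7/143 ≈ -5.7810e+5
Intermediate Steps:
C = -72 + 36*√7 (C = (-2 + √(5 + 2))*6² = (-2 + √7)*36 = -72 + 36*√7 ≈ 23.247)
(612/(-774) + C/143) + m*820 = (612/(-774) + (-72 + 36*√7)/143) - 705*820 = (612*(-1/774) + (-72 + 36*√7)*(1/143)) - 578100 = (-34/43 + (-72/143 + 36*√7/143)) - 578100 = (-7958/6149 + 36*√7/143) - 578100 = -3554744858/6149 + 36*√7/143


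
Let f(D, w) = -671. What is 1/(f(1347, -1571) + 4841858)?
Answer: 1/4841187 ≈ 2.0656e-7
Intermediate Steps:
1/(f(1347, -1571) + 4841858) = 1/(-671 + 4841858) = 1/4841187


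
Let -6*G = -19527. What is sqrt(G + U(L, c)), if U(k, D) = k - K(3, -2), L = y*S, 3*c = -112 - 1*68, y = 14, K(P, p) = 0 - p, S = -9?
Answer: 13*sqrt(74)/2 ≈ 55.915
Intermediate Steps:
G = 6509/2 (G = -1/6*(-19527) = 6509/2 ≈ 3254.5)
K(P, p) = -p
c = -60 (c = (-112 - 1*68)/3 = (-112 - 68)/3 = (1/3)*(-180) = -60)
L = -126 (L = 14*(-9) = -126)
U(k, D) = -2 + k (U(k, D) = k - (-1)*(-2) = k - 1*2 = k - 2 = -2 + k)
sqrt(G + U(L, c)) = sqrt(6509/2 + (-2 - 126)) = sqrt(6509/2 - 128) = sqrt(6253/2) = 13*sqrt(74)/2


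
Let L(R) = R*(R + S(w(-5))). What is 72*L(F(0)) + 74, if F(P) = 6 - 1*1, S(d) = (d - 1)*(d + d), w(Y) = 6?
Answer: 23474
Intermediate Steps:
S(d) = 2*d*(-1 + d) (S(d) = (-1 + d)*(2*d) = 2*d*(-1 + d))
F(P) = 5 (F(P) = 6 - 1 = 5)
L(R) = R*(60 + R) (L(R) = R*(R + 2*6*(-1 + 6)) = R*(R + 2*6*5) = R*(R + 60) = R*(60 + R))
72*L(F(0)) + 74 = 72*(5*(60 + 5)) + 74 = 72*(5*65) + 74 = 72*325 + 74 = 23400 + 74 = 23474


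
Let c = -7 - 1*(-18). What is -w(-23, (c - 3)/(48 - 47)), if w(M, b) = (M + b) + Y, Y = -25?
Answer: 40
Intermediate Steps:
c = 11 (c = -7 + 18 = 11)
w(M, b) = -25 + M + b (w(M, b) = (M + b) - 25 = -25 + M + b)
-w(-23, (c - 3)/(48 - 47)) = -(-25 - 23 + (11 - 3)/(48 - 47)) = -(-25 - 23 + 8/1) = -(-25 - 23 + 8*1) = -(-25 - 23 + 8) = -1*(-40) = 40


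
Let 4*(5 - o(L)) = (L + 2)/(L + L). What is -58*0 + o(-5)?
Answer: 197/40 ≈ 4.9250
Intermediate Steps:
o(L) = 5 - (2 + L)/(8*L) (o(L) = 5 - (L + 2)/(4*(L + L)) = 5 - (2 + L)/(4*(2*L)) = 5 - (2 + L)*1/(2*L)/4 = 5 - (2 + L)/(8*L))
-58*0 + o(-5) = -58*0 + (⅛)*(-2 + 39*(-5))/(-5) = 0 + (⅛)*(-⅕)*(-2 - 195) = 0 + (⅛)*(-⅕)*(-197) = 0 + 197/40 = 197/40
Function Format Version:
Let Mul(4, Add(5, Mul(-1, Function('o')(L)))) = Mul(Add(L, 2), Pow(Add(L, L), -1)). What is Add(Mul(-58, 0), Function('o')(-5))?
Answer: Rational(197, 40) ≈ 4.9250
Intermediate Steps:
Function('o')(L) = Add(5, Mul(Rational(-1, 8), Pow(L, -1), Add(2, L))) (Function('o')(L) = Add(5, Mul(Rational(-1, 4), Mul(Add(L, 2), Pow(Add(L, L), -1)))) = Add(5, Mul(Rational(-1, 4), Mul(Add(2, L), Pow(Mul(2, L), -1)))) = Add(5, Mul(Rational(-1, 4), Mul(Add(2, L), Mul(Rational(1, 2), Pow(L, -1))))) = Add(5, Mul(Rational(-1, 4), Mul(Rational(1, 2), Pow(L, -1), Add(2, L)))) = Add(5, Mul(Rational(-1, 8), Pow(L, -1), Add(2, L))))
Add(Mul(-58, 0), Function('o')(-5)) = Add(Mul(-58, 0), Mul(Rational(1, 8), Pow(-5, -1), Add(-2, Mul(39, -5)))) = Add(0, Mul(Rational(1, 8), Rational(-1, 5), Add(-2, -195))) = Add(0, Mul(Rational(1, 8), Rational(-1, 5), -197)) = Add(0, Rational(197, 40)) = Rational(197, 40)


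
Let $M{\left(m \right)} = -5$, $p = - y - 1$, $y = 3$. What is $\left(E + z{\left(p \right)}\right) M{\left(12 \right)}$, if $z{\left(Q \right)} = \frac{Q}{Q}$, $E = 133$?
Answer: $-670$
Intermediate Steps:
$p = -4$ ($p = \left(-1\right) 3 - 1 = -3 - 1 = -4$)
$z{\left(Q \right)} = 1$
$\left(E + z{\left(p \right)}\right) M{\left(12 \right)} = \left(133 + 1\right) \left(-5\right) = 134 \left(-5\right) = -670$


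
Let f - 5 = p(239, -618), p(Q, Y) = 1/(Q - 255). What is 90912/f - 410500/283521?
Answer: 412374948932/22398159 ≈ 18411.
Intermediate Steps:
p(Q, Y) = 1/(-255 + Q)
f = 79/16 (f = 5 + 1/(-255 + 239) = 5 + 1/(-16) = 5 - 1/16 = 79/16 ≈ 4.9375)
90912/f - 410500/283521 = 90912/(79/16) - 410500/283521 = 90912*(16/79) - 410500*1/283521 = 1454592/79 - 410500/283521 = 412374948932/22398159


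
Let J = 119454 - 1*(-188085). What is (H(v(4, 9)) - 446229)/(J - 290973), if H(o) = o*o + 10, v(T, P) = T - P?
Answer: -223097/8283 ≈ -26.934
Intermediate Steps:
H(o) = 10 + o**2 (H(o) = o**2 + 10 = 10 + o**2)
J = 307539 (J = 119454 + 188085 = 307539)
(H(v(4, 9)) - 446229)/(J - 290973) = ((10 + (4 - 1*9)**2) - 446229)/(307539 - 290973) = ((10 + (4 - 9)**2) - 446229)/16566 = ((10 + (-5)**2) - 446229)*(1/16566) = ((10 + 25) - 446229)*(1/16566) = (35 - 446229)*(1/16566) = -446194*1/16566 = -223097/8283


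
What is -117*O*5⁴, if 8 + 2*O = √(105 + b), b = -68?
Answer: 292500 - 73125*√37/2 ≈ 70099.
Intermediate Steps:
O = -4 + √37/2 (O = -4 + √(105 - 68)/2 = -4 + √37/2 ≈ -0.95862)
-117*O*5⁴ = -117*(-4 + √37/2)*5⁴ = (468 - 117*√37/2)*625 = 292500 - 73125*√37/2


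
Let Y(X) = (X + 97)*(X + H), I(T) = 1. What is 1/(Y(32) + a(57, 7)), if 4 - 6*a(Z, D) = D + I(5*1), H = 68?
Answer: 3/38698 ≈ 7.7523e-5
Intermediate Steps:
a(Z, D) = ½ - D/6 (a(Z, D) = ⅔ - (D + 1)/6 = ⅔ - (1 + D)/6 = ⅔ + (-⅙ - D/6) = ½ - D/6)
Y(X) = (68 + X)*(97 + X) (Y(X) = (X + 97)*(X + 68) = (97 + X)*(68 + X) = (68 + X)*(97 + X))
1/(Y(32) + a(57, 7)) = 1/((6596 + 32² + 165*32) + (½ - ⅙*7)) = 1/((6596 + 1024 + 5280) + (½ - 7/6)) = 1/(12900 - ⅔) = 1/(38698/3) = 3/38698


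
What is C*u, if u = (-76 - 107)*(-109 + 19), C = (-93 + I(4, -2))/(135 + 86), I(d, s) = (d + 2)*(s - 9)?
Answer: -2618730/221 ≈ -11849.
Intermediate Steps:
I(d, s) = (-9 + s)*(2 + d) (I(d, s) = (2 + d)*(-9 + s) = (-9 + s)*(2 + d))
C = -159/221 (C = (-93 + (-18 - 9*4 + 2*(-2) + 4*(-2)))/(135 + 86) = (-93 + (-18 - 36 - 4 - 8))/221 = (-93 - 66)*(1/221) = -159*1/221 = -159/221 ≈ -0.71946)
u = 16470 (u = -183*(-90) = 16470)
C*u = -159/221*16470 = -2618730/221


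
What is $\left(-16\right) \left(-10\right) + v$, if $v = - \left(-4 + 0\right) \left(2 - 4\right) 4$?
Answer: $128$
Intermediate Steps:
$v = -32$ ($v = - \left(-4\right) \left(-2\right) 4 = \left(-1\right) 8 \cdot 4 = \left(-8\right) 4 = -32$)
$\left(-16\right) \left(-10\right) + v = \left(-16\right) \left(-10\right) - 32 = 160 - 32 = 128$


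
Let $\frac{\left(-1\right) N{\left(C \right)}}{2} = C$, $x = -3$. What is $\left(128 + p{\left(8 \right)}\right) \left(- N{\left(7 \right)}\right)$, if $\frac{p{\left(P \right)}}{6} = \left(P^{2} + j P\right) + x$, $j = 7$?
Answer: $11620$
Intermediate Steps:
$N{\left(C \right)} = - 2 C$
$p{\left(P \right)} = -18 + 6 P^{2} + 42 P$ ($p{\left(P \right)} = 6 \left(\left(P^{2} + 7 P\right) - 3\right) = 6 \left(-3 + P^{2} + 7 P\right) = -18 + 6 P^{2} + 42 P$)
$\left(128 + p{\left(8 \right)}\right) \left(- N{\left(7 \right)}\right) = \left(128 + \left(-18 + 6 \cdot 8^{2} + 42 \cdot 8\right)\right) \left(- \left(-2\right) 7\right) = \left(128 + \left(-18 + 6 \cdot 64 + 336\right)\right) \left(\left(-1\right) \left(-14\right)\right) = \left(128 + \left(-18 + 384 + 336\right)\right) 14 = \left(128 + 702\right) 14 = 830 \cdot 14 = 11620$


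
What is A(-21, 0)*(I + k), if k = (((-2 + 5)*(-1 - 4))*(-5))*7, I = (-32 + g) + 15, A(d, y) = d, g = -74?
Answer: -9114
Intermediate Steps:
I = -91 (I = (-32 - 74) + 15 = -106 + 15 = -91)
k = 525 (k = ((3*(-5))*(-5))*7 = -15*(-5)*7 = 75*7 = 525)
A(-21, 0)*(I + k) = -21*(-91 + 525) = -21*434 = -9114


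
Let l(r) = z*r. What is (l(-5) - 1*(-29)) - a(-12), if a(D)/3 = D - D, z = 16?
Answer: -51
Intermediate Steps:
l(r) = 16*r
a(D) = 0 (a(D) = 3*(D - D) = 3*0 = 0)
(l(-5) - 1*(-29)) - a(-12) = (16*(-5) - 1*(-29)) - 1*0 = (-80 + 29) + 0 = -51 + 0 = -51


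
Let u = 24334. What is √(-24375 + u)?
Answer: I*√41 ≈ 6.4031*I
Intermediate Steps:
√(-24375 + u) = √(-24375 + 24334) = √(-41) = I*√41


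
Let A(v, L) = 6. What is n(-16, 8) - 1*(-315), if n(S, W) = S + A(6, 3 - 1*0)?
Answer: 305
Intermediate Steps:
n(S, W) = 6 + S (n(S, W) = S + 6 = 6 + S)
n(-16, 8) - 1*(-315) = (6 - 16) - 1*(-315) = -10 + 315 = 305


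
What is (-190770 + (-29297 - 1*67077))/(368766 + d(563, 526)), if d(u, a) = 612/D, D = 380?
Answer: -27278680/35032923 ≈ -0.77866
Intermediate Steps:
d(u, a) = 153/95 (d(u, a) = 612/380 = 612*(1/380) = 153/95)
(-190770 + (-29297 - 1*67077))/(368766 + d(563, 526)) = (-190770 + (-29297 - 1*67077))/(368766 + 153/95) = (-190770 + (-29297 - 67077))/(35032923/95) = (-190770 - 96374)*(95/35032923) = -287144*95/35032923 = -27278680/35032923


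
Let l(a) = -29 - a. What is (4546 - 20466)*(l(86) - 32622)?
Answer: 521173040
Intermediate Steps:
(4546 - 20466)*(l(86) - 32622) = (4546 - 20466)*((-29 - 1*86) - 32622) = -15920*((-29 - 86) - 32622) = -15920*(-115 - 32622) = -15920*(-32737) = 521173040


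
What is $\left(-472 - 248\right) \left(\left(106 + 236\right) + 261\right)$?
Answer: $-434160$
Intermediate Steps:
$\left(-472 - 248\right) \left(\left(106 + 236\right) + 261\right) = - 720 \left(342 + 261\right) = \left(-720\right) 603 = -434160$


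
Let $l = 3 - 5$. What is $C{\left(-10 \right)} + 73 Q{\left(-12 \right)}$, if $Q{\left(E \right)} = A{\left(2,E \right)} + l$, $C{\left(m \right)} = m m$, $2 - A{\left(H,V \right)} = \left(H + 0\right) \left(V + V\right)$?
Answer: $3604$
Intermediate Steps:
$A{\left(H,V \right)} = 2 - 2 H V$ ($A{\left(H,V \right)} = 2 - \left(H + 0\right) \left(V + V\right) = 2 - H 2 V = 2 - 2 H V$)
$l = -2$
$C{\left(m \right)} = m^{2}$
$Q{\left(E \right)} = - 4 E$ ($Q{\left(E \right)} = \left(2 - 4 E\right) - 2 = - 4 E$)
$C{\left(-10 \right)} + 73 Q{\left(-12 \right)} = \left(-10\right)^{2} + 73 \left(\left(-4\right) \left(-12\right)\right) = 100 + 73 \cdot 48 = 100 + 3504 = 3604$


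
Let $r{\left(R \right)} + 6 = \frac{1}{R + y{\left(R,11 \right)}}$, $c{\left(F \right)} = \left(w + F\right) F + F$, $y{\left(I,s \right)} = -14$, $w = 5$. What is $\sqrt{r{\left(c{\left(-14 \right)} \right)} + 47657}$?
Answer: $\frac{\sqrt{9339598}}{14} \approx 218.29$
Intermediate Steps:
$c{\left(F \right)} = F + F \left(5 + F\right)$ ($c{\left(F \right)} = \left(5 + F\right) F + F = F \left(5 + F\right) + F = F + F \left(5 + F\right)$)
$r{\left(R \right)} = -6 + \frac{1}{-14 + R}$ ($r{\left(R \right)} = -6 + \frac{1}{R - 14} = -6 + \frac{1}{-14 + R}$)
$\sqrt{r{\left(c{\left(-14 \right)} \right)} + 47657} = \sqrt{\frac{85 - 6 \left(- 14 \left(6 - 14\right)\right)}{-14 - 14 \left(6 - 14\right)} + 47657} = \sqrt{\frac{85 - 6 \left(\left(-14\right) \left(-8\right)\right)}{-14 - -112} + 47657} = \sqrt{\frac{85 - 672}{-14 + 112} + 47657} = \sqrt{\frac{85 - 672}{98} + 47657} = \sqrt{\frac{1}{98} \left(-587\right) + 47657} = \sqrt{- \frac{587}{98} + 47657} = \sqrt{\frac{4669799}{98}} = \frac{\sqrt{9339598}}{14}$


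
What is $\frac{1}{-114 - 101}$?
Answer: $- \frac{1}{215} \approx -0.0046512$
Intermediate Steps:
$\frac{1}{-114 - 101} = \frac{1}{-215} = - \frac{1}{215}$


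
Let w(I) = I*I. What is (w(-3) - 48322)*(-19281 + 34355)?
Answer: -728270162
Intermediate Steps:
w(I) = I**2
(w(-3) - 48322)*(-19281 + 34355) = ((-3)**2 - 48322)*(-19281 + 34355) = (9 - 48322)*15074 = -48313*15074 = -728270162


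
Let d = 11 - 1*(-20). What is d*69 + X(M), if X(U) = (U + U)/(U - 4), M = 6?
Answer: 2145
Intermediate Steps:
X(U) = 2*U/(-4 + U) (X(U) = (2*U)/(-4 + U) = 2*U/(-4 + U))
d = 31 (d = 11 + 20 = 31)
d*69 + X(M) = 31*69 + 2*6/(-4 + 6) = 2139 + 2*6/2 = 2139 + 2*6*(1/2) = 2139 + 6 = 2145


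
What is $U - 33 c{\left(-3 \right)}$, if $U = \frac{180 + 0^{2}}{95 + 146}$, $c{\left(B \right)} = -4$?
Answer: $\frac{31992}{241} \approx 132.75$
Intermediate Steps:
$U = \frac{180}{241}$ ($U = \frac{180 + 0}{241} = 180 \cdot \frac{1}{241} = \frac{180}{241} \approx 0.74689$)
$U - 33 c{\left(-3 \right)} = \frac{180}{241} - -132 = \frac{180}{241} + 132 = \frac{31992}{241}$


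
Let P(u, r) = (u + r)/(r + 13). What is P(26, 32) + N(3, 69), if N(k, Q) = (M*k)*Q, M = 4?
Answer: 37318/45 ≈ 829.29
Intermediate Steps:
P(u, r) = (r + u)/(13 + r)
N(k, Q) = 4*Q*k (N(k, Q) = (4*k)*Q = 4*Q*k)
P(26, 32) + N(3, 69) = (32 + 26)/(13 + 32) + 4*69*3 = 58/45 + 828 = 37318/45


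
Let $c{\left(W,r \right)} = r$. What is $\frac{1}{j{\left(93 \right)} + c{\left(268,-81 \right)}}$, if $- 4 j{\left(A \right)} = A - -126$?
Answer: $- \frac{4}{543} \approx -0.0073665$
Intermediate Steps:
$j{\left(A \right)} = - \frac{63}{2} - \frac{A}{4}$ ($j{\left(A \right)} = - \frac{A - -126}{4} = - \frac{A + 126}{4} = - \frac{126 + A}{4} = - \frac{63}{2} - \frac{A}{4}$)
$\frac{1}{j{\left(93 \right)} + c{\left(268,-81 \right)}} = \frac{1}{\left(- \frac{63}{2} - \frac{93}{4}\right) - 81} = \frac{1}{- \frac{219}{4} - 81} = \frac{1}{- \frac{543}{4}} = - \frac{4}{543}$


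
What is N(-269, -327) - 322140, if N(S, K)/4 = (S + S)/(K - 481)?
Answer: -32535871/101 ≈ -3.2214e+5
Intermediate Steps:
N(S, K) = 8*S/(-481 + K) (N(S, K) = 4*((S + S)/(K - 481)) = 4*((2*S)/(-481 + K)) = 4*(2*S/(-481 + K)) = 8*S/(-481 + K))
N(-269, -327) - 322140 = 8*(-269)/(-481 - 327) - 322140 = 8*(-269)/(-808) - 322140 = 8*(-269)*(-1/808) - 322140 = 269/101 - 322140 = -32535871/101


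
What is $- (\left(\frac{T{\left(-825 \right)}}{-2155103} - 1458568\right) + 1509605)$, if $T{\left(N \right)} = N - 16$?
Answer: $- \frac{109989992652}{2155103} \approx -51037.0$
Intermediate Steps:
$T{\left(N \right)} = -16 + N$ ($T{\left(N \right)} = N - 16 = -16 + N$)
$- (\left(\frac{T{\left(-825 \right)}}{-2155103} - 1458568\right) + 1509605) = - (\left(\frac{-16 - 825}{-2155103} - 1458568\right) + 1509605) = - (\left(\left(-841\right) \left(- \frac{1}{2155103}\right) - 1458568\right) + 1509605) = - (\left(\frac{841}{2155103} - 1458568\right) + 1509605) = - (- \frac{3143364271663}{2155103} + 1509605) = \left(-1\right) \frac{109989992652}{2155103} = - \frac{109989992652}{2155103}$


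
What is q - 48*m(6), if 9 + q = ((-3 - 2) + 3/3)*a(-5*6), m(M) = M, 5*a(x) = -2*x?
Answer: -345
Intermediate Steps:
a(x) = -2*x/5 (a(x) = (-2*x)/5 = -2*x/5)
q = -57 (q = -9 + ((-3 - 2) + 3/3)*(-(-2)*6) = -9 + (-5 + 3*(1/3))*(-2/5*(-30)) = -9 + (-5 + 1)*12 = -9 - 4*12 = -9 - 48 = -57)
q - 48*m(6) = -57 - 48*6 = -57 - 288 = -345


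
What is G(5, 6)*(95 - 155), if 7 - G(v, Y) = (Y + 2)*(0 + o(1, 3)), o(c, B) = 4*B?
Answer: 5340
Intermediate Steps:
G(v, Y) = -17 - 12*Y (G(v, Y) = 7 - (Y + 2)*(0 + 4*3) = 7 - (2 + Y)*(0 + 12) = 7 - (2 + Y)*12 = 7 - (24 + 12*Y) = 7 + (-24 - 12*Y) = -17 - 12*Y)
G(5, 6)*(95 - 155) = (-17 - 12*6)*(95 - 155) = (-17 - 72)*(-60) = -89*(-60) = 5340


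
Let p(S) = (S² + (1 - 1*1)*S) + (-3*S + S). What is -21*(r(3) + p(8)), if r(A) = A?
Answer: -1071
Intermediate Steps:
p(S) = S² - 2*S (p(S) = (S² + (1 - 1)*S) - 2*S = (S² + 0*S) - 2*S = (S² + 0) - 2*S = S² - 2*S)
-21*(r(3) + p(8)) = -21*(3 + 8*(-2 + 8)) = -21*(3 + 8*6) = -21*(3 + 48) = -21*51 = -1071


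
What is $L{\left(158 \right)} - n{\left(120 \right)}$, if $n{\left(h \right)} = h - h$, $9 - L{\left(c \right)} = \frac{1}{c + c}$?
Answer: $\frac{2843}{316} \approx 8.9968$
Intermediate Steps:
$L{\left(c \right)} = 9 - \frac{1}{2 c}$ ($L{\left(c \right)} = 9 - \frac{1}{c + c} = 9 - \frac{1}{2 c}$)
$n{\left(h \right)} = 0$
$L{\left(158 \right)} - n{\left(120 \right)} = \left(9 - \frac{1}{2 \cdot 158}\right) - 0 = \left(9 - \frac{1}{316}\right) + 0 = \frac{2843}{316} + 0 = \frac{2843}{316}$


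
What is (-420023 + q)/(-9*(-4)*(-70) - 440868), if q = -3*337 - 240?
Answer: 210637/221694 ≈ 0.95012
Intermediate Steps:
q = -1251 (q = -1011 - 240 = -1251)
(-420023 + q)/(-9*(-4)*(-70) - 440868) = (-420023 - 1251)/(-9*(-4)*(-70) - 440868) = -421274/(36*(-70) - 440868) = -421274/(-2520 - 440868) = -421274/(-443388) = -421274*(-1/443388) = 210637/221694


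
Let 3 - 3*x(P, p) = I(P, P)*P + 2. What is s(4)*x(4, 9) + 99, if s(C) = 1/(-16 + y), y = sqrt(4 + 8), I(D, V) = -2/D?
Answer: 6035/61 - sqrt(3)/122 ≈ 98.920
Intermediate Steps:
y = 2*sqrt(3) (y = sqrt(12) = 2*sqrt(3) ≈ 3.4641)
x(P, p) = 1 (x(P, p) = 1 - ((-2/P)*P + 2)/3 = 1 - (-2 + 2)/3 = 1 - 1/3*0 = 1 + 0 = 1)
s(C) = 1/(-16 + 2*sqrt(3))
s(4)*x(4, 9) + 99 = (-4/61 - sqrt(3)/122)*1 + 99 = (-4/61 - sqrt(3)/122) + 99 = 6035/61 - sqrt(3)/122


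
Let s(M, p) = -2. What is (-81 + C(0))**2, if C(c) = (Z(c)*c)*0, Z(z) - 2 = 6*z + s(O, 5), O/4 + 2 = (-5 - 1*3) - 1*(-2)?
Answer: 6561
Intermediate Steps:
O = -32 (O = -8 + 4*((-5 - 1*3) - 1*(-2)) = -8 + 4*((-5 - 3) + 2) = -8 + 4*(-8 + 2) = -8 + 4*(-6) = -8 - 24 = -32)
Z(z) = 6*z (Z(z) = 2 + (6*z - 2) = 2 + (-2 + 6*z) = 6*z)
C(c) = 0 (C(c) = ((6*c)*c)*0 = (6*c**2)*0 = 0)
(-81 + C(0))**2 = (-81 + 0)**2 = (-81)**2 = 6561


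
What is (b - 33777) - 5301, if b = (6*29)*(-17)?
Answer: -42036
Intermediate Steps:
b = -2958 (b = 174*(-17) = -2958)
(b - 33777) - 5301 = (-2958 - 33777) - 5301 = -36735 - 5301 = -42036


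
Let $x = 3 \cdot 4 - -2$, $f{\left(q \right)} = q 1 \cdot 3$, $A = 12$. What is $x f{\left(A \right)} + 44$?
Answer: $548$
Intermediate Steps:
$f{\left(q \right)} = 3 q$ ($f{\left(q \right)} = q 3 = 3 q$)
$x = 14$ ($x = 12 + 2 = 14$)
$x f{\left(A \right)} + 44 = 14 \cdot 3 \cdot 12 + 44 = 14 \cdot 36 + 44 = 504 + 44 = 548$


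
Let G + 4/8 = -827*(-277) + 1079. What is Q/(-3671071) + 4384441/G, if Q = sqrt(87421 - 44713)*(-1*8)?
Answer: 8768882/460315 + 16*sqrt(10677)/3671071 ≈ 19.050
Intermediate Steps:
G = 460315/2 (G = -1/2 + (-827*(-277) + 1079) = -1/2 + (229079 + 1079) = -1/2 + 230158 = 460315/2 ≈ 2.3016e+5)
Q = -16*sqrt(10677) (Q = sqrt(42708)*(-8) = (2*sqrt(10677))*(-8) = -16*sqrt(10677) ≈ -1653.3)
Q/(-3671071) + 4384441/G = -16*sqrt(10677)/(-3671071) + 4384441/(460315/2) = -16*sqrt(10677)*(-1/3671071) + 4384441*(2/460315) = 16*sqrt(10677)/3671071 + 8768882/460315 = 8768882/460315 + 16*sqrt(10677)/3671071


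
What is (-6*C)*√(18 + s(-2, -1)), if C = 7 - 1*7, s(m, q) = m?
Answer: 0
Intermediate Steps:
C = 0 (C = 7 - 7 = 0)
(-6*C)*√(18 + s(-2, -1)) = (-6*0)*√(18 - 2) = 0*√16 = 0*4 = 0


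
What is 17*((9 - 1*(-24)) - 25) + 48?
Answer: 184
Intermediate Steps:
17*((9 - 1*(-24)) - 25) + 48 = 17*((9 + 24) - 25) + 48 = 17*(33 - 25) + 48 = 17*8 + 48 = 136 + 48 = 184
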